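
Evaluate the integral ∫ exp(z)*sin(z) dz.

exp(z)*sin(z)/2 - exp(z)*cos(z)/2 + C

Let I denote the integral. Integrate by parts with u = sin(z), dv = exp(z) dz, so v = exp(z): I = exp(z)*sin(z) − ∫ exp(z)*cos(z) dz.
Apply parts again with u = cos(z), dv = exp(z) dz: ∫ exp(z)*cos(z) dz = exp(z)*cos(z) + I. Substituting back brings back I: I = exp(z)*sin(z) - exp(z)*cos(z) − I.
Solving for I: (1 + 1)·I equals the remaining terms, so I = (1/2)·(exp(z)*sin(z) - exp(z)*cos(z)).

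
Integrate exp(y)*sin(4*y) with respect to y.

exp(y)*sin(4*y)/17 - 4*exp(y)*cos(4*y)/17 + C

Let I denote the integral. Integrate by parts with u = sin(4*y), dv = exp(y) dy, so v = exp(y): I = exp(y)*sin(4*y) − 4·∫ exp(y)*cos(4*y) dy.
Apply parts again with u = cos(4*y), dv = exp(y) dy: ∫ exp(y)*cos(4*y) dy = exp(y)*cos(4*y) + 4·I. Substituting back brings back I: I = exp(y)*sin(4*y) - 4*exp(y)*cos(4*y) − 16·I.
Solving for I: (1 + 16)·I equals the remaining terms, so I = (1/17)·(exp(y)*sin(4*y) - 4*exp(y)*cos(4*y)).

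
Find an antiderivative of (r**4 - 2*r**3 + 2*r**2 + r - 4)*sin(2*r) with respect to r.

Use integration by parts with u = r**4 - 2*r**3 + 2*r**2 + r - 4, dv = sin(2*r) dr, so v = -cos(2*r)/2.
Apply parts 4 times (tabular method): alternate signs, differentiate u down to 0, integrate dv up.

-r**4*cos(2*r)/2 + r**3*sin(2*r) + r**3*cos(2*r) - 3*r**2*sin(2*r)/2 + r**2*cos(2*r)/2 - r*sin(2*r)/2 - 2*r*cos(2*r) + sin(2*r) + 7*cos(2*r)/4 + C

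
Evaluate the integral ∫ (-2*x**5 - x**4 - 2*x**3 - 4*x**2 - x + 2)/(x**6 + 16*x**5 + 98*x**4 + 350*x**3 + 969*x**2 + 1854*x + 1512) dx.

2*log(x + 2)/5 - 107*log(x + 3)/18 + 931*log(x + 4)/75 - 3964*log(x + 7)/435 + 3181*log(x**2 + 9)/26100 - 733*atan(x/3)/13050 + C

Factor the denominator: (x + 2)*(x + 3)*(x + 4)*(x + 7)*(x**2 + 9).
Partial-fraction decomposition: (3181*x - 2199)/(13050*(x**2 + 9)) - 3964/(435*(x + 7)) + 931/(75*(x + 4)) - 107/(18*(x + 3)) + 2/(5*(x + 2)).
Integrate each term; A/(x−a) gives A·log|x−a|; the (Bx+D)/(x²+p²) term gives a log and an atan.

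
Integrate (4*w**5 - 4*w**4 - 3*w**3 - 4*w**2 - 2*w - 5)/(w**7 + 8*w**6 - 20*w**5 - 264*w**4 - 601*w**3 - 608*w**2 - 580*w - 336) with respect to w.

Factor the denominator: (w - 6)*(w + 1)*(w + 2)*(w + 4)*(w + 7)*(w**2 + 1).
Partial-fraction decomposition: -(307*w + 251)/(31450*(w**2 + 1)) - 2533/(1950*(w + 7)) + 1663/(1020*(w + 4)) - 37/(80*(w + 2)) + 1/(21*(w + 1)) + 25111/(269360*(w - 6)).
Integrate each term; A/(w−a) gives A·log|w−a|; the (Bw+D)/(w²+p²) term gives a log and an atan.

25111*log(w - 6)/269360 + log(w + 1)/21 - 37*log(w + 2)/80 + 1663*log(w + 4)/1020 - 2533*log(w + 7)/1950 - 307*log(w**2 + 1)/62900 - 251*atan(w)/31450 + C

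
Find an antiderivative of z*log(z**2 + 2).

z**2*log(z**2 + 2)/2 - z**2/2 + log(z**2 + 2) + C

Let u = z**2 + 2, so du = (2*z) dz.
The integral becomes (1/2)·∫ log(u) du; integrate by parts with u′=log(u), dv′=du.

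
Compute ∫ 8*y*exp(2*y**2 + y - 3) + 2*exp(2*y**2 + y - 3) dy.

2*exp(2*y**2 + y - 3) + C

Let u = 2*y**2 + y - 3, so du = (4*y + 1) dy.
Rewriting, the integral becomes 2·∫ e^u du = 2·e^u.
Substituting back, u = 2*y**2 + y - 3.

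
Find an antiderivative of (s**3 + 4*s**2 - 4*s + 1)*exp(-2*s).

Use integration by parts with u = s**3 + 4*s**2 - 4*s + 1, dv = exp(-2*s) ds, so v = -exp(-2*s)/2.
Apply parts 3 times (tabular method): alternate signs, differentiate u down to 0, integrate dv up.

(-4*s**3 - 22*s**2 - 6*s - 7)*exp(-2*s)/8 + C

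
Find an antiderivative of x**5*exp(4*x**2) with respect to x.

Let u = x², du = 2x dx; rewrite as (1/2)∫ u^2·exp(4u) du.
Now integrate by parts 2 times.

(8*x**4 - 4*x**2 + 1)*exp(4*x**2)/64 + C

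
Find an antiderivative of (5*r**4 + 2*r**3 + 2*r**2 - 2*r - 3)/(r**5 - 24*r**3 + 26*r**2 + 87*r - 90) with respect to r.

2179*log(r - 3)/800 + log(r - 1)/18 - 73*log(r + 2)/225 + 733*log(r + 5)/288 - 117/(20*r - 60) + C

Factor the denominator: (r - 3)**2*(r - 1)*(r + 2)*(r + 5).
Partial-fraction decomposition: 733/(288*(r + 5)) - 73/(225*(r + 2)) + 1/(18*(r - 1)) + 2179/(800*(r - 3)) + 117/(20*(r - 3)**2).
Integrate each term; A/(r−a) gives A·log|r−a|; A/(r−a)² gives −A/(r−a).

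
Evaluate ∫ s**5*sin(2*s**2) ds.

-s**4*cos(2*s**2)/4 + s**2*sin(2*s**2)/4 + cos(2*s**2)/8 + C

Let u = s², du = 2s ds; rewrite as (1/2)∫ u^2·sin(2u) du.
Now integrate by parts 2 times.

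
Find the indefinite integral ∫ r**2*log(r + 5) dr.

Use integration by parts with u = log(r + 5), dv = r**2 dr.
Then du = 1/(r + 5) dr and v = r**3/3.

r**3*log(r + 5)/3 - r**3/9 + 5*r**2/6 - 25*r/3 + 125*log(r + 5)/3 + C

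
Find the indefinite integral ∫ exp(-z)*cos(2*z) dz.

2*exp(-z)*sin(2*z)/5 - exp(-z)*cos(2*z)/5 + C

Let I denote the integral. Integrate by parts with u = cos(2*z), dv = exp(-z) dz, so v = -exp(-z): I = -exp(-z)*cos(2*z) − 2·∫ exp(-z)*sin(2*z) dz.
Apply parts again with u = sin(2*z), dv = exp(-z) dz: ∫ exp(-z)*sin(2*z) dz = -exp(-z)*sin(2*z) + 2·I. Substituting back brings back I: I = 2*exp(-z)*sin(2*z) - exp(-z)*cos(2*z) − 4·I.
Solving for I: (1 + 4)·I equals the remaining terms, so I = (1/5)·(2*exp(-z)*sin(2*z) - exp(-z)*cos(2*z)).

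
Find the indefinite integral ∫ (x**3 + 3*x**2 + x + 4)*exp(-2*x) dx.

Use integration by parts with u = x**3 + 3*x**2 + x + 4, dv = exp(-2*x) dx, so v = -exp(-2*x)/2.
Apply parts 3 times (tabular method): alternate signs, differentiate u down to 0, integrate dv up.

(-4*x**3 - 18*x**2 - 22*x - 27)*exp(-2*x)/8 + C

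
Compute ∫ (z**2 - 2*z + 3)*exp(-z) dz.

Use integration by parts with u = z**2 - 2*z + 3, dv = exp(-z) dz, so v = -exp(-z).
Apply parts 2 times (tabular method): alternate signs, differentiate u down to 0, integrate dv up.

(-z**2 - 3)*exp(-z) + C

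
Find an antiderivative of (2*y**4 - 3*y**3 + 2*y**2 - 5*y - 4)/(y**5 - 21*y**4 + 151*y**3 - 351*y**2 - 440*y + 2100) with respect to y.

958*log(y - 7)/9 - 991*log(y - 6)/4 + 1003*log(y - 5)/7 + 5*log(y + 2)/252 - 64/(y - 5) + C

Factor the denominator: (y - 7)*(y - 6)*(y - 5)**2*(y + 2).
Partial-fraction decomposition: 5/(252*(y + 2)) + 1003/(7*(y - 5)) + 64/(y - 5)**2 - 991/(4*(y - 6)) + 958/(9*(y - 7)).
Integrate each term; A/(y−a) gives A·log|y−a|; A/(y−a)² gives −A/(y−a).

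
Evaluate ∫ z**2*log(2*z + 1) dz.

z**3*log(2*z + 1)/3 - z**3/9 + z**2/12 - z/12 + log(2*z + 1)/24 + C

Use integration by parts with u = log(2*z + 1), dv = z**2 dz.
Then du = 2/(2*z + 1) dz and v = z**3/3.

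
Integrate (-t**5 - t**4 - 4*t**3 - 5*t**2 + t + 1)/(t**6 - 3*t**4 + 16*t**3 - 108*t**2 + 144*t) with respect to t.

log(t)/144 - 3295*log(t - 2)/6084 - 941*log(t + 4)/3600 - 3878*log(t**2 + 9)/38025 - 1439*atan(t/3)/12675 + 97/(156*t - 312) + C

Factor the denominator: t*(t - 2)**2*(t + 4)*(t**2 + 9).
Partial-fraction decomposition: -(7756*t + 12951)/(38025*(t**2 + 9)) - 941/(3600*(t + 4)) - 3295/(6084*(t - 2)) - 97/(156*(t - 2)**2) + 1/(144*t).
Integrate each term; A/(t−a) gives A·log|t−a|; the (Bt+D)/(t²+p²) term gives a log and an atan.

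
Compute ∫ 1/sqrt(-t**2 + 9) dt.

asin(t/3) + C

Substitute t = 3·sin(θ), so dt = 3·cos(θ) dθ and the radical becomes sqrt(-t**2 + 9) = 3·cos(θ) by the Pythagorean identity.
Integrate the resulting trig expression in θ, then back-substitute θ = asin(t/3), sin(θ) = t/3, cos(θ) = sqrt(-t**2 + 9)/3 (absorbing any constant into C).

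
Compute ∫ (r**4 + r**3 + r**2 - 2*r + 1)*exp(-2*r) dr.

Use integration by parts with u = r**4 + r**3 + r**2 - 2*r + 1, dv = exp(-2*r) dr, so v = -exp(-2*r)/2.
Apply parts 4 times (tabular method): alternate signs, differentiate u down to 0, integrate dv up.

(-4*r**4 - 12*r**3 - 22*r**2 - 14*r - 11)*exp(-2*r)/8 + C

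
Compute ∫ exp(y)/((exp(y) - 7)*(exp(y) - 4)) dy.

Let u = e^y, du = e^y dy.
The integral becomes ∫ du/((u-4)(u-7)); decompose into partial fractions.

log(exp(y) - 7)/3 - log(exp(y) - 4)/3 + C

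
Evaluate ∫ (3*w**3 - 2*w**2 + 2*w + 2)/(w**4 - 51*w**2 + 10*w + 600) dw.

Factor the denominator: (w - 5)**2*(w + 4)*(w + 6).
Partial-fraction decomposition: 365/(121*(w + 6)) - 115/(81*(w + 4)) + 13753/(9801*(w - 5)) + 337/(99*(w - 5)**2).
Integrate each term; A/(w−a) gives A·log|w−a|; A/(w−a)² gives −A/(w−a).

13753*log(w - 5)/9801 - 115*log(w + 4)/81 + 365*log(w + 6)/121 - 337/(99*w - 495) + C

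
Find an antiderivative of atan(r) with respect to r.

Use integration by parts with u = arctan(r), dv = dr.
Then du = 1/(r**2 + 1) dr.

r*atan(r) - log(r**2 + 1)/2 + C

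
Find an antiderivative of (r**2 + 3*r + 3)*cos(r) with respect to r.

Use integration by parts with u = r**2 + 3*r + 3, dv = cos(r) dr, so v = sin(r).
Apply parts 2 times (tabular method): alternate signs, differentiate u down to 0, integrate dv up.

r**2*sin(r) + 3*r*sin(r) + 2*r*cos(r) + sin(r) + 3*cos(r) + C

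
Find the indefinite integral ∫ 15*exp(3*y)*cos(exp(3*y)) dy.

5*sin(exp(3*y)) + C

Let u = exp(3*y), so du = (3*exp(3*y)) dy.
Rewriting, the integral becomes 5·∫ cos(u) du = 5·sin(u).
Substituting back, u = exp(3*y).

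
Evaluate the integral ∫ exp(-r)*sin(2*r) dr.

Let I denote the integral. Integrate by parts with u = sin(2*r), dv = exp(-r) dr, so v = -exp(-r): I = -exp(-r)*sin(2*r) + 2·∫ exp(-r)*cos(2*r) dr.
Apply parts again with u = cos(2*r), dv = exp(-r) dr: ∫ exp(-r)*cos(2*r) dr = -exp(-r)*cos(2*r) − 2·I. Substituting back brings back I: I = -exp(-r)*sin(2*r) - 2*exp(-r)*cos(2*r) − 4·I.
Solving for I: (1 + 4)·I equals the remaining terms, so I = (1/5)·(-exp(-r)*sin(2*r) - 2*exp(-r)*cos(2*r)).

-exp(-r)*sin(2*r)/5 - 2*exp(-r)*cos(2*r)/5 + C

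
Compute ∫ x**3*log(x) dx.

Use integration by parts with u = log(x), dv = x**3 dx.
Then du = 1/x dx and v = x**4/4.

x**4*log(x)/4 - x**4/16 + C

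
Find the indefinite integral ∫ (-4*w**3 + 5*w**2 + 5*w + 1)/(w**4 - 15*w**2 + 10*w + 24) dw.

-47*log(w - 3)/28 + log(w - 2)/18 + 5*log(w + 1)/36 - 317*log(w + 4)/126 + C

Factor the denominator: (w - 3)*(w - 2)*(w + 1)*(w + 4).
Partial-fraction decomposition: -317/(126*(w + 4)) + 5/(36*(w + 1)) + 1/(18*(w - 2)) - 47/(28*(w - 3)).
Integrate each term: A/(w−a) contributes A·log|w−a|.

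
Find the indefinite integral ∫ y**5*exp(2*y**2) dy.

Let u = y², du = 2y dy; rewrite as (1/2)∫ u^2·exp(2u) du.
Now integrate by parts 2 times.

(2*y**4 - 2*y**2 + 1)*exp(2*y**2)/8 + C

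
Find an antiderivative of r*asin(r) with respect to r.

Use integration by parts with u = arcsin(r), dv = r dr.
Then du = 1/sqrt(-r**2 + 1) dr.

r**2*asin(r)/2 + r*sqrt(-r**2 + 1)/4 - asin(r)/4 + C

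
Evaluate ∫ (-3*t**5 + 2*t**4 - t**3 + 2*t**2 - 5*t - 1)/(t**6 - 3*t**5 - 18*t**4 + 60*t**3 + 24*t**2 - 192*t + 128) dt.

-871*log(t - 4)/192 + 155*log(t - 2)/64 + 2*log(t - 1)/15 + 17*log(t + 2)/64 - 411*log(t + 4)/320 - 25/(16*t - 32) + C

Factor the denominator: (t - 4)*(t - 2)**2*(t - 1)*(t + 2)*(t + 4).
Partial-fraction decomposition: -411/(320*(t + 4)) + 17/(64*(t + 2)) + 2/(15*(t - 1)) + 155/(64*(t - 2)) + 25/(16*(t - 2)**2) - 871/(192*(t - 4)).
Integrate each term; A/(t−a) gives A·log|t−a|; A/(t−a)² gives −A/(t−a).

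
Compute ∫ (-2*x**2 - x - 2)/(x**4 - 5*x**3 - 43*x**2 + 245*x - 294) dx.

Factor the denominator: (x - 7)*(x - 3)*(x - 2)*(x + 7).
Partial-fraction decomposition: 31/(420*(x + 7)) - 4/(15*(x - 2)) + 23/(40*(x - 3)) - 107/(280*(x - 7)).
Integrate each term: A/(x−a) contributes A·log|x−a|.

-107*log(x - 7)/280 + 23*log(x - 3)/40 - 4*log(x - 2)/15 + 31*log(x + 7)/420 + C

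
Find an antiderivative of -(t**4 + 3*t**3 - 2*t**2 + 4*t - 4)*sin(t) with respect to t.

t**4*cos(t) - 4*t**3*sin(t) + 3*t**3*cos(t) - 9*t**2*sin(t) - 14*t**2*cos(t) + 28*t*sin(t) - 14*t*cos(t) + 14*sin(t) + 24*cos(t) + C

Use integration by parts with u = t**4 + 3*t**3 - 2*t**2 + 4*t - 4, dv = -sin(t) dt, so v = cos(t).
Apply parts 4 times (tabular method): alternate signs, differentiate u down to 0, integrate dv up.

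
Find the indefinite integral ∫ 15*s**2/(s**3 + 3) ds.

Let u = s**3 + 3, so du = (3*s**2) ds.
Rewriting, the integral becomes 5·∫ 1/u du = 5·log(u).
Substituting back, u = s**3 + 3.

5*log(s**3 + 3) + C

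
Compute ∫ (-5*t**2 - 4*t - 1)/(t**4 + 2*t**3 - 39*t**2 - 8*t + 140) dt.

-73*log(t - 5)/126 + 29*log(t - 2)/108 - 13*log(t + 2)/140 + 109*log(t + 7)/270 + C

Factor the denominator: (t - 5)*(t - 2)*(t + 2)*(t + 7).
Partial-fraction decomposition: 109/(270*(t + 7)) - 13/(140*(t + 2)) + 29/(108*(t - 2)) - 73/(126*(t - 5)).
Integrate each term: A/(t−a) contributes A·log|t−a|.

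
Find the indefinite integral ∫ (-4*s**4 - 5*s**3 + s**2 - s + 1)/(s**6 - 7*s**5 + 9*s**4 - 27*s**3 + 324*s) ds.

Factor the denominator: s*(s - 6)*(s - 3)*(s + 2)*(s**2 + 9).
Partial-fraction decomposition: 4*(506*s + 171)/(5265*(s**2 + 9)) + 17/(1040*(s + 2)) + 226/(405*(s - 3)) - 6233/(6480*(s - 6)) + 1/(324*s).
Integrate each term; A/(s−a) gives A·log|s−a|; the (Bs+D)/(s²+p²) term gives a log and an atan.

log(s)/324 - 6233*log(s - 6)/6480 + 226*log(s - 3)/405 + 17*log(s + 2)/1040 + 1012*log(s**2 + 9)/5265 + 76*atan(s/3)/1755 + C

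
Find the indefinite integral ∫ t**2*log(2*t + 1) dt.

Use integration by parts with u = log(2*t + 1), dv = t**2 dt.
Then du = 2/(2*t + 1) dt and v = t**3/3.

t**3*log(2*t + 1)/3 - t**3/9 + t**2/12 - t/12 + log(2*t + 1)/24 + C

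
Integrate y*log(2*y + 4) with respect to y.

Use integration by parts with u = log(2*y + 4), dv = y dy.
Then du = 2/(2*y + 4) dy and v = y**2/2.

y**2*log(2*y + 4)/2 - y**2/4 + y - 2*log(y + 2) + C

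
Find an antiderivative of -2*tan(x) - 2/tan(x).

-2*log(tan(x)) + C

Let u = tan(x), so du = (tan(x)**2 + 1) dx.
Rewriting, the integral becomes -2·∫ 1/u du = -2·log(u).
Substituting back, u = tan(x).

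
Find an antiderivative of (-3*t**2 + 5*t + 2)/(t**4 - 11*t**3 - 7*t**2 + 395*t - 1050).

-55*log(t - 7)/26 + 491*log(t - 5)/242 + 136*log(t + 6)/1573 - 24/(11*t - 55) + C

Factor the denominator: (t - 7)*(t - 5)**2*(t + 6).
Partial-fraction decomposition: 136/(1573*(t + 6)) + 491/(242*(t - 5)) + 24/(11*(t - 5)**2) - 55/(26*(t - 7)).
Integrate each term; A/(t−a) gives A·log|t−a|; A/(t−a)² gives −A/(t−a).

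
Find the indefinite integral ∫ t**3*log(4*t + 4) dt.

Use integration by parts with u = log(4*t + 4), dv = t**3 dt.
Then du = 4/(4*t + 4) dt and v = t**4/4.

t**4*log(4*t + 4)/4 - t**4/16 + t**3/12 - t**2/8 + t/4 - log(t + 1)/4 + C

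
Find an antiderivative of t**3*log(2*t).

t**4*(log(t) + log(2))/4 - t**4/16 + C

Use integration by parts with u = log(2*t), dv = t**3 dt.
Then du = 1/t dt and v = t**4/4.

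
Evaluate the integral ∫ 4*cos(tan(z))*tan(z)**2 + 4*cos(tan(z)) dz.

4*sin(tan(z)) + C

Let u = tan(z), so du = (tan(z)**2 + 1) dz.
Rewriting, the integral becomes 4·∫ cos(u) du = 4·sin(u).
Substituting back, u = tan(z).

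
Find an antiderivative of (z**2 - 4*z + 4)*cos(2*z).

Use integration by parts with u = z**2 - 4*z + 4, dv = cos(2*z) dz, so v = sin(2*z)/2.
Apply parts 2 times (tabular method): alternate signs, differentiate u down to 0, integrate dv up.

z**2*sin(2*z)/2 - 2*z*sin(2*z) + z*cos(2*z)/2 + 7*sin(2*z)/4 - cos(2*z) + C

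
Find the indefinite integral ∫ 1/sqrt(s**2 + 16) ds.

log(s + sqrt(s**2 + 16)) + C

Substitute s = 4·tan(θ), so ds = 4·sec(θ)^2 dθ and the radical becomes sqrt(s**2 + 16) = 4·sec(θ) by the Pythagorean identity.
Integrate the resulting trig expression in θ, then back-substitute tan(θ) = s/4, sec(θ) = sqrt(s**2 + 16)/4 (absorbing any constant into C).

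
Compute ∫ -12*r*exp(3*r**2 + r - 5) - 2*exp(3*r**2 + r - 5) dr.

-2*exp(3*r**2 + r - 5) + C

Let u = 3*r**2 + r - 5, so du = (6*r + 1) dr.
Rewriting, the integral becomes -2·∫ e^u du = -2·e^u.
Substituting back, u = 3*r**2 + r - 5.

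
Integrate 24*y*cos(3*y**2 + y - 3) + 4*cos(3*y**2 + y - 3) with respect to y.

Let u = 3*y**2 + y - 3, so du = (6*y + 1) dy.
Rewriting, the integral becomes 4·∫ cos(u) du = 4·sin(u).
Substituting back, u = 3*y**2 + y - 3.

4*sin(3*y**2 + y - 3) + C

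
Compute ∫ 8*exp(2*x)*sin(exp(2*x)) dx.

-4*cos(exp(2*x)) + C

Let u = exp(2*x), so du = (2*exp(2*x)) dx.
Rewriting, the integral becomes 4·∫ sin(u) du = 4·-cos(u).
Substituting back, u = exp(2*x).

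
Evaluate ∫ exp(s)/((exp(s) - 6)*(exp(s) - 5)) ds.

Let u = e^s, du = e^s ds.
The integral becomes ∫ du/((u-6)(u-5)); decompose into partial fractions.

log(exp(s) - 6) - log(exp(s) - 5) + C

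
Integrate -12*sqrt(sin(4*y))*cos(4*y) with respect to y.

Let u = sin(4*y), so du = (4*cos(4*y)) dy.
Rewriting, the integral becomes -3·∫ √u du = -3·(2/3)u^(3/2).
Substituting back, u = sin(4*y).

-2*sin(4*y)**(3/2) + C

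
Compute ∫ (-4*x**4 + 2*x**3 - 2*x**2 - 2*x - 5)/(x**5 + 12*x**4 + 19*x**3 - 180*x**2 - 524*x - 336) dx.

-941*log(x - 4)/3300 + 11*log(x + 1)/150 - 89*log(x + 2)/120 + 5681*log(x + 6)/200 - 10379*log(x + 7)/330 + C

Factor the denominator: (x - 4)*(x + 1)*(x + 2)*(x + 6)*(x + 7).
Partial-fraction decomposition: -10379/(330*(x + 7)) + 5681/(200*(x + 6)) - 89/(120*(x + 2)) + 11/(150*(x + 1)) - 941/(3300*(x - 4)).
Integrate each term: A/(x−a) contributes A·log|x−a|.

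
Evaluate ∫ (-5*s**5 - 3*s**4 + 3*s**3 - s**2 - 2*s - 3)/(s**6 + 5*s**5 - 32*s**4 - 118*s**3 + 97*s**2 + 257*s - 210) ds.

Factor the denominator: (s - 5)*(s - 1)**2*(s + 2)*(s + 3)*(s + 7).
Partial-fraction decomposition: -5051/(1024*(s + 7)) + 885/(512*(s + 3)) - 17/(63*(s + 2)) + 647/(9216*(s - 1)) + 11/(384*(s - 1)**2) - 5721/(3584*(s - 5)).
Integrate each term; A/(s−a) gives A·log|s−a|; A/(s−a)² gives −A/(s−a).

-5721*log(s - 5)/3584 + 647*log(s - 1)/9216 - 17*log(s + 2)/63 + 885*log(s + 3)/512 - 5051*log(s + 7)/1024 - 11/(384*s - 384) + C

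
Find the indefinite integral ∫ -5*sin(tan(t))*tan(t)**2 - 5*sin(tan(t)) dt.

Let u = tan(t), so du = (tan(t)**2 + 1) dt.
Rewriting, the integral becomes -5·∫ sin(u) du = -5·-cos(u).
Substituting back, u = tan(t).

5*cos(tan(t)) + C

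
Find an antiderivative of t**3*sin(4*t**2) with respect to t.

-t**2*cos(4*t**2)/8 + sin(4*t**2)/32 + C

Let u = t², du = 2t dt; rewrite as (1/2)∫ u^1·sin(4u) du.
Now integrate by parts 1 time.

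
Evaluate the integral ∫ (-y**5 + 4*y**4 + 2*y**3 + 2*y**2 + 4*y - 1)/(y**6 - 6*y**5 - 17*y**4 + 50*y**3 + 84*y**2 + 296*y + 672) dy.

-3196*log(y - 7)/7155 - 5*log(y - 4)/72 + 79*log(y + 2)/432 - 37*log(y + 3)/65 - 1075*log(y**2 + 4)/22048 + 345*atan(y/2)/11024 + C

Factor the denominator: (y - 7)*(y - 4)*(y + 2)*(y + 3)*(y**2 + 4).
Partial-fraction decomposition: -5*(215*y - 138)/(11024*(y**2 + 4)) - 37/(65*(y + 3)) + 79/(432*(y + 2)) - 5/(72*(y - 4)) - 3196/(7155*(y - 7)).
Integrate each term; A/(y−a) gives A·log|y−a|; the (By+D)/(y²+p²) term gives a log and an atan.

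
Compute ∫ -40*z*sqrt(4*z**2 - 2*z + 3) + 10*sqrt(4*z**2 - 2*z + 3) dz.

Let u = 4*z**2 - 2*z + 3, so du = (8*z - 2) dz.
Rewriting, the integral becomes -5·∫ √u du = -5·(2/3)u^(3/2).
Substituting back, u = 4*z**2 - 2*z + 3.

-10*(4*z**2 - 2*z + 3)**(3/2)/3 + C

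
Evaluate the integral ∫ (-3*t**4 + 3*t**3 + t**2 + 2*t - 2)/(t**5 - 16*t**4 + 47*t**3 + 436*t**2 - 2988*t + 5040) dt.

Factor the denominator: (t - 7)*(t - 6)*(t - 5)*(t - 4)*(t + 6).
Partial-fraction decomposition: -2257/(8580*(t + 6)) + 277/(30*(t - 4)) - 1467/(22*(t - 5)) + 1597/(12*(t - 6)) - 6113/(78*(t - 7)).
Integrate each term: A/(t−a) contributes A·log|t−a|.

-6113*log(t - 7)/78 + 1597*log(t - 6)/12 - 1467*log(t - 5)/22 + 277*log(t - 4)/30 - 2257*log(t + 6)/8580 + C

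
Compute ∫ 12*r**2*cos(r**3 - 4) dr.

4*sin(r**3 - 4) + C

Let u = r**3 - 4, so du = (3*r**2) dr.
Rewriting, the integral becomes 4·∫ cos(u) du = 4·sin(u).
Substituting back, u = r**3 - 4.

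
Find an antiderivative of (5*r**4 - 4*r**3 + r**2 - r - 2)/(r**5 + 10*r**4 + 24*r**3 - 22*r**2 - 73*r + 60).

Factor the denominator: (r - 1)**2*(r + 3)*(r + 4)*(r + 5).
Partial-fraction decomposition: 3653/(72*(r + 5)) - 1554/(25*(r + 4)) + 523/(32*(r + 3)) + 577/(7200*(r - 1)) - 1/(120*(r - 1)**2).
Integrate each term; A/(r−a) gives A·log|r−a|; A/(r−a)² gives −A/(r−a).

577*log(r - 1)/7200 + 523*log(r + 3)/32 - 1554*log(r + 4)/25 + 3653*log(r + 5)/72 + 1/(120*r - 120) + C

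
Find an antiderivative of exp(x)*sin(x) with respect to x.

Let I denote the integral. Integrate by parts with u = sin(x), dv = exp(x) dx, so v = exp(x): I = exp(x)*sin(x) − ∫ exp(x)*cos(x) dx.
Apply parts again with u = cos(x), dv = exp(x) dx: ∫ exp(x)*cos(x) dx = exp(x)*cos(x) + I. Substituting back brings back I: I = exp(x)*sin(x) - exp(x)*cos(x) − I.
Solving for I: (1 + 1)·I equals the remaining terms, so I = (1/2)·(exp(x)*sin(x) - exp(x)*cos(x)).

exp(x)*sin(x)/2 - exp(x)*cos(x)/2 + C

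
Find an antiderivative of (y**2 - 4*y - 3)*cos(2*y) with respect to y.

y**2*sin(2*y)/2 - 2*y*sin(2*y) + y*cos(2*y)/2 - 7*sin(2*y)/4 - cos(2*y) + C

Use integration by parts with u = y**2 - 4*y - 3, dv = cos(2*y) dy, so v = sin(2*y)/2.
Apply parts 2 times (tabular method): alternate signs, differentiate u down to 0, integrate dv up.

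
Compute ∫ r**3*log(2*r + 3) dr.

Use integration by parts with u = log(2*r + 3), dv = r**3 dr.
Then du = 2/(2*r + 3) dr and v = r**4/4.

r**4*log(2*r + 3)/4 - r**4/16 + r**3/8 - 9*r**2/32 + 27*r/32 - 81*log(2*r + 3)/64 + C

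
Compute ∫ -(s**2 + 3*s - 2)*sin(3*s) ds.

Use integration by parts with u = s**2 + 3*s - 2, dv = -sin(3*s) ds, so v = cos(3*s)/3.
Apply parts 2 times (tabular method): alternate signs, differentiate u down to 0, integrate dv up.

s**2*cos(3*s)/3 - 2*s*sin(3*s)/9 + s*cos(3*s) - sin(3*s)/3 - 20*cos(3*s)/27 + C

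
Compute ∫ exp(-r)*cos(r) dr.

Let I denote the integral. Integrate by parts with u = cos(r), dv = exp(-r) dr, so v = -exp(-r): I = -exp(-r)*cos(r) − ∫ exp(-r)*sin(r) dr.
Apply parts again with u = sin(r), dv = exp(-r) dr: ∫ exp(-r)*sin(r) dr = -exp(-r)*sin(r) + I. Substituting back brings back I: I = exp(-r)*sin(r) - exp(-r)*cos(r) − I.
Solving for I: (1 + 1)·I equals the remaining terms, so I = (1/2)·(exp(-r)*sin(r) - exp(-r)*cos(r)).

exp(-r)*sin(r)/2 - exp(-r)*cos(r)/2 + C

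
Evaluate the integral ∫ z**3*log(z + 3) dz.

Use integration by parts with u = log(z + 3), dv = z**3 dz.
Then du = 1/(z + 3) dz and v = z**4/4.

z**4*log(z + 3)/4 - z**4/16 + z**3/4 - 9*z**2/8 + 27*z/4 - 81*log(z + 3)/4 + C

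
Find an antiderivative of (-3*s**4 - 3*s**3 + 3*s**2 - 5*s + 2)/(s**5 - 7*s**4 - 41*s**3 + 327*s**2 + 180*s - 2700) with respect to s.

Factor the denominator: (s - 6)*(s - 5)**2*(s + 3)*(s + 6).
Partial-fraction decomposition: -775/(1089*(s + 6)) + 59/(864*(s + 3)) + 150631/(3872*(s - 5)) + 1099/(44*(s - 5)**2) - 1114/(27*(s - 6)).
Integrate each term; A/(s−a) gives A·log|s−a|; A/(s−a)² gives −A/(s−a).

-1114*log(s - 6)/27 + 150631*log(s - 5)/3872 + 59*log(s + 3)/864 - 775*log(s + 6)/1089 - 1099/(44*s - 220) + C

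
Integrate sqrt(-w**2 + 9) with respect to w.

Substitute w = 3·sin(θ), so dw = 3·cos(θ) dθ and the radical becomes sqrt(-w**2 + 9) = 3·cos(θ) by the Pythagorean identity.
Integrate the resulting trig expression in θ, then back-substitute θ = asin(w/3), sin(θ) = w/3, cos(θ) = sqrt(-w**2 + 9)/3 (absorbing any constant into C).

w*sqrt(-w**2 + 9)/2 + 9*asin(w/3)/2 + C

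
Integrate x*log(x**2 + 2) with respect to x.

x**2*log(x**2 + 2)/2 - x**2/2 + log(x**2 + 2) + C

Let u = x**2 + 2, so du = (2*x) dx.
The integral becomes (1/2)·∫ log(u) du; integrate by parts with u′=log(u), dv′=du.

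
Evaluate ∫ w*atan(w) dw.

Use integration by parts with u = arctan(w), dv = w dw.
Then du = 1/(w**2 + 1) dw.

w**2*atan(w)/2 - w/2 + atan(w)/2 + C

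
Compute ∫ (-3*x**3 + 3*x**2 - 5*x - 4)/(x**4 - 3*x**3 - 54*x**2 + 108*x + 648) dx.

Factor the denominator: (x - 6)**2*(x + 3)*(x + 6).
Partial-fraction decomposition: -391/(216*(x + 6)) + 119/(243*(x + 3)) - 3265/(1944*(x - 6)) - 287/(54*(x - 6)**2).
Integrate each term; A/(x−a) gives A·log|x−a|; A/(x−a)² gives −A/(x−a).

-3265*log(x - 6)/1944 + 119*log(x + 3)/243 - 391*log(x + 6)/216 + 287/(54*x - 324) + C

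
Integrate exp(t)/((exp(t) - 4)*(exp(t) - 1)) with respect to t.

Let u = e^t, du = e^t dt.
The integral becomes ∫ du/((u-4)(u-1)); decompose into partial fractions.

log(exp(t) - 4)/3 - log(exp(t) - 1)/3 + C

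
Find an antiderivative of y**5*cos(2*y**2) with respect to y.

Let u = y², du = 2y dy; rewrite as (1/2)∫ u^2·cos(2u) du.
Now integrate by parts 2 times.

y**4*sin(2*y**2)/4 + y**2*cos(2*y**2)/4 - sin(2*y**2)/8 + C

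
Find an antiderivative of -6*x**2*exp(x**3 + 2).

-2*exp(x**3 + 2) + C

Let u = x**3 + 2, so du = (3*x**2) dx.
Rewriting, the integral becomes -2·∫ e^u du = -2·e^u.
Substituting back, u = x**3 + 2.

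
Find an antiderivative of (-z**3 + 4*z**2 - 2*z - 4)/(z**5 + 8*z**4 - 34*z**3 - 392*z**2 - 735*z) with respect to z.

Factor the denominator: z*(z - 7)*(z + 3)*(z + 5)*(z + 7).
Partial-fraction decomposition: 549/(784*(z + 7)) - 77/(80*(z + 5)) + 13/(48*(z + 3)) - 11/(784*(z - 7)) + 4/(735*z).
Integrate each term: A/(z−a) contributes A·log|z−a|.

4*log(z)/735 - 11*log(z - 7)/784 + 13*log(z + 3)/48 - 77*log(z + 5)/80 + 549*log(z + 7)/784 + C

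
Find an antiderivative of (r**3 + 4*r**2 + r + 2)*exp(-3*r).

(-9*r**3 - 45*r**2 - 39*r - 31)*exp(-3*r)/27 + C

Use integration by parts with u = r**3 + 4*r**2 + r + 2, dv = exp(-3*r) dr, so v = -exp(-3*r)/3.
Apply parts 3 times (tabular method): alternate signs, differentiate u down to 0, integrate dv up.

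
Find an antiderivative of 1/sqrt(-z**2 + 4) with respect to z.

Substitute z = 2·sin(θ), so dz = 2·cos(θ) dθ and the radical becomes sqrt(-z**2 + 4) = 2·cos(θ) by the Pythagorean identity.
Integrate the resulting trig expression in θ, then back-substitute θ = asin(z/2), sin(θ) = z/2, cos(θ) = sqrt(-z**2 + 4)/2 (absorbing any constant into C).

asin(z/2) + C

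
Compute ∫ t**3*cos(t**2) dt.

Let u = t², du = 2t dt; rewrite as (1/2)∫ u^1·cos(1u) du.
Now integrate by parts 1 time.

t**2*sin(t**2)/2 + cos(t**2)/2 + C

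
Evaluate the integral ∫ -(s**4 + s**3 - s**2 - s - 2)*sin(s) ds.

s**4*cos(s) - 4*s**3*sin(s) + s**3*cos(s) - 3*s**2*sin(s) - 13*s**2*cos(s) + 26*s*sin(s) - 7*s*cos(s) + 7*sin(s) + 24*cos(s) + C

Use integration by parts with u = s**4 + s**3 - s**2 - s - 2, dv = -sin(s) ds, so v = cos(s).
Apply parts 4 times (tabular method): alternate signs, differentiate u down to 0, integrate dv up.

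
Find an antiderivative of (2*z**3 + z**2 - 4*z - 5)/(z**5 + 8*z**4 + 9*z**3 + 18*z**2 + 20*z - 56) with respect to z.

Factor the denominator: (z - 1)*(z + 2)*(z + 7)*(z**2 + 4).
Partial-fraction decomposition: 3*(187*z + 122)/(2120*(z**2 + 4)) - 307/(1060*(z + 7)) + 3/(40*(z + 2)) - 1/(20*(z - 1)).
Integrate each term; A/(z−a) gives A·log|z−a|; the (Bz+D)/(z²+p²) term gives a log and an atan.

-log(z - 1)/20 + 3*log(z + 2)/40 - 307*log(z + 7)/1060 + 561*log(z**2 + 4)/4240 + 183*atan(z/2)/2120 + C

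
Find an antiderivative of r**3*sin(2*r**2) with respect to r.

-r**2*cos(2*r**2)/4 + sin(2*r**2)/8 + C

Let u = r², du = 2r dr; rewrite as (1/2)∫ u^1·sin(2u) du.
Now integrate by parts 1 time.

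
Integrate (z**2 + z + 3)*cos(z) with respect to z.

z**2*sin(z) + z*sin(z) + 2*z*cos(z) + sin(z) + cos(z) + C

Use integration by parts with u = z**2 + z + 3, dv = cos(z) dz, so v = sin(z).
Apply parts 2 times (tabular method): alternate signs, differentiate u down to 0, integrate dv up.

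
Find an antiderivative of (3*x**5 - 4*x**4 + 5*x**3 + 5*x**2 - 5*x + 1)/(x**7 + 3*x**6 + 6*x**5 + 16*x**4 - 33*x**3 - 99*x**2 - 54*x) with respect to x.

-log(x)/54 + 83*log(x - 2)/1170 + 899*log(x + 1)/1800 - 1127*log(x + 3)/1080 + 17257*log(x**2 + 9)/70200 + 2851*atan(x/3)/35100 + 1/(60*x + 60) + C

Factor the denominator: x*(x - 2)*(x + 1)**2*(x + 3)*(x**2 + 9).
Partial-fraction decomposition: (17257*x + 8553)/(35100*(x**2 + 9)) - 1127/(1080*(x + 3)) + 899/(1800*(x + 1)) - 1/(60*(x + 1)**2) + 83/(1170*(x - 2)) - 1/(54*x).
Integrate each term; A/(x−a) gives A·log|x−a|; the (Bx+D)/(x²+p²) term gives a log and an atan.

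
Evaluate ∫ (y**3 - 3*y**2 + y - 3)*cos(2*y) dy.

Use integration by parts with u = y**3 - 3*y**2 + y - 3, dv = cos(2*y) dy, so v = sin(2*y)/2.
Apply parts 3 times (tabular method): alternate signs, differentiate u down to 0, integrate dv up.

y**3*sin(2*y)/2 - 3*y**2*sin(2*y)/2 + 3*y**2*cos(2*y)/4 - y*sin(2*y)/4 - 3*y*cos(2*y)/2 - 3*sin(2*y)/4 - cos(2*y)/8 + C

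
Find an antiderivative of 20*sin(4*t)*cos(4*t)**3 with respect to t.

Let u = cos(4*t), so du = (-4*sin(4*t)) dt.
Rewriting, the integral becomes -5·∫ u^3 du = -5·u^4/4.
Substituting back, u = cos(4*t).

-5*cos(4*t)**4/4 + C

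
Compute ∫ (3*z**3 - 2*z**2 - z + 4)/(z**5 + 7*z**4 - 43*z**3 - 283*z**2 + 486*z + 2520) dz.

Factor the denominator: (z - 5)*(z - 4)*(z + 3)*(z + 6)*(z + 7).
Partial-fraction decomposition: -93/(44*(z + 7)) + 71/(33*(z + 6)) - 23/(168*(z + 3)) - 16/(77*(z - 4)) + 27/(88*(z - 5)).
Integrate each term: A/(z−a) contributes A·log|z−a|.

27*log(z - 5)/88 - 16*log(z - 4)/77 - 23*log(z + 3)/168 + 71*log(z + 6)/33 - 93*log(z + 7)/44 + C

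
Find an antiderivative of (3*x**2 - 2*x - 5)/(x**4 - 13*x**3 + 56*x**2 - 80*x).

Factor the denominator: x*(x - 5)*(x - 4)**2.
Partial-fraction decomposition: -193/(16*(x - 4)) - 35/(4*(x - 4)**2) + 12/(x - 5) + 1/(16*x).
Integrate each term; A/(x−a) gives A·log|x−a|; A/(x−a)² gives −A/(x−a).

log(x)/16 + 12*log(x - 5) - 193*log(x - 4)/16 + 35/(4*x - 16) + C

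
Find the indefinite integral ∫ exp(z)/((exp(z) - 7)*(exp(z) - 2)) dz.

log(exp(z) - 7)/5 - log(exp(z) - 2)/5 + C

Let u = e^z, du = e^z dz.
The integral becomes ∫ du/((u-7)(u-2)); decompose into partial fractions.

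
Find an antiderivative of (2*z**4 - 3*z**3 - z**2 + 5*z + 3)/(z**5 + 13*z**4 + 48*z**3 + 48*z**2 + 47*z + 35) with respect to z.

log(z + 1)/24 - 789*log(z + 5)/104 + 115*log(z + 7)/12 - log(z**2 + 1)/52 + 5*atan(z)/26 + C

Factor the denominator: (z + 1)*(z + 5)*(z + 7)*(z**2 + 1).
Partial-fraction decomposition: -(z - 5)/(26*(z**2 + 1)) + 115/(12*(z + 7)) - 789/(104*(z + 5)) + 1/(24*(z + 1)).
Integrate each term; A/(z−a) gives A·log|z−a|; the (Bz+D)/(z²+p²) term gives a log and an atan.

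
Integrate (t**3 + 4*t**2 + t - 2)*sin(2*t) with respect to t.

Use integration by parts with u = t**3 + 4*t**2 + t - 2, dv = sin(2*t) dt, so v = -cos(2*t)/2.
Apply parts 3 times (tabular method): alternate signs, differentiate u down to 0, integrate dv up.

-t**3*cos(2*t)/2 + 3*t**2*sin(2*t)/4 - 2*t**2*cos(2*t) + 2*t*sin(2*t) + t*cos(2*t)/4 - sin(2*t)/8 + 2*cos(2*t) + C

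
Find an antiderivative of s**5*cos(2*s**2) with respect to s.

s**4*sin(2*s**2)/4 + s**2*cos(2*s**2)/4 - sin(2*s**2)/8 + C

Let u = s², du = 2s ds; rewrite as (1/2)∫ u^2·cos(2u) du.
Now integrate by parts 2 times.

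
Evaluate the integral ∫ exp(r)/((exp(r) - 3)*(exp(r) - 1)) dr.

Let u = e^r, du = e^r dr.
The integral becomes ∫ du/((u-3)(u-1)); decompose into partial fractions.

log(exp(r) - 3)/2 - log(exp(r) - 1)/2 + C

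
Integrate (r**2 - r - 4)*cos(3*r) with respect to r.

Use integration by parts with u = r**2 - r - 4, dv = cos(3*r) dr, so v = sin(3*r)/3.
Apply parts 2 times (tabular method): alternate signs, differentiate u down to 0, integrate dv up.

r**2*sin(3*r)/3 - r*sin(3*r)/3 + 2*r*cos(3*r)/9 - 38*sin(3*r)/27 - cos(3*r)/9 + C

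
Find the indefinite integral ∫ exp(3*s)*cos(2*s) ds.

Let I denote the integral. Integrate by parts with u = cos(2*s), dv = exp(3*s) ds, so v = exp(3*s)/3: I = exp(3*s)*cos(2*s)/3 + (2/3)·∫ exp(3*s)*sin(2*s) ds.
Apply parts again with u = sin(2*s), dv = exp(3*s) ds: ∫ exp(3*s)*sin(2*s) ds = exp(3*s)*sin(2*s)/3 − (2/3)·I. Substituting back brings back I: I = 2*exp(3*s)*sin(2*s)/9 + exp(3*s)*cos(2*s)/3 − (4/9)·I.
Solving for I: (1 + 4/9)·I equals the remaining terms, so I = (9/13)·(2*exp(3*s)*sin(2*s)/9 + exp(3*s)*cos(2*s)/3).

2*exp(3*s)*sin(2*s)/13 + 3*exp(3*s)*cos(2*s)/13 + C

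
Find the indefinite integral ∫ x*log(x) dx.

x**2*log(x)/2 - x**2/4 + C

Use integration by parts with u = log(x), dv = x dx.
Then du = 1/x dx and v = x**2/2.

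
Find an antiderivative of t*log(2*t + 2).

t**2*log(2*t + 2)/2 - t**2/4 + t/2 - log(t + 1)/2 + C

Use integration by parts with u = log(2*t + 2), dv = t dt.
Then du = 2/(2*t + 2) dt and v = t**2/2.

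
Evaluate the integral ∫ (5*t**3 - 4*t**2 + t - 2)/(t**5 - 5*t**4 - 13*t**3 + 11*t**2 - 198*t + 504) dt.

Factor the denominator: (t - 7)*(t - 2)*(t + 4)*(t**2 + 9).
Partial-fraction decomposition: -(339*t - 1571)/(1885*(t**2 + 9)) - 13/(55*(t + 4)) - 4/(65*(t - 2)) + 762/(1595*(t - 7)).
Integrate each term; A/(t−a) gives A·log|t−a|; the (Bt+D)/(t²+p²) term gives a log and an atan.

762*log(t - 7)/1595 - 4*log(t - 2)/65 - 13*log(t + 4)/55 - 339*log(t**2 + 9)/3770 + 1571*atan(t/3)/5655 + C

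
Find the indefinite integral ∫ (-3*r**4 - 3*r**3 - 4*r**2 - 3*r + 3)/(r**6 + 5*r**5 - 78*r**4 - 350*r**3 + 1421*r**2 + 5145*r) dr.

log(r)/1715 - 4223*log(r - 7)/13720 + 1181*log(r - 5)/5760 + 31*log(r + 3)/640 + 5309*log(r + 7)/98784 + 3173/(2352*r + 16464) + C

Factor the denominator: r*(r - 7)*(r - 5)*(r + 3)*(r + 7)**2.
Partial-fraction decomposition: 5309/(98784*(r + 7)) - 3173/(2352*(r + 7)**2) + 31/(640*(r + 3)) + 1181/(5760*(r - 5)) - 4223/(13720*(r - 7)) + 1/(1715*r).
Integrate each term; A/(r−a) gives A·log|r−a|; A/(r−a)² gives −A/(r−a).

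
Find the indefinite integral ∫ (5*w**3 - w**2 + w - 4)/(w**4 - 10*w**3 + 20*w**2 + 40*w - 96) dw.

Factor the denominator: (w - 6)*(w - 4)*(w - 2)*(w + 2).
Partial-fraction decomposition: 25/(96*(w + 2)) + 17/(16*(w - 2)) - 38/(3*(w - 4)) + 523/(32*(w - 6)).
Integrate each term: A/(w−a) contributes A·log|w−a|.

523*log(w - 6)/32 - 38*log(w - 4)/3 + 17*log(w - 2)/16 + 25*log(w + 2)/96 + C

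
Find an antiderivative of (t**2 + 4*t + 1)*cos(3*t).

Use integration by parts with u = t**2 + 4*t + 1, dv = cos(3*t) dt, so v = sin(3*t)/3.
Apply parts 2 times (tabular method): alternate signs, differentiate u down to 0, integrate dv up.

t**2*sin(3*t)/3 + 4*t*sin(3*t)/3 + 2*t*cos(3*t)/9 + 7*sin(3*t)/27 + 4*cos(3*t)/9 + C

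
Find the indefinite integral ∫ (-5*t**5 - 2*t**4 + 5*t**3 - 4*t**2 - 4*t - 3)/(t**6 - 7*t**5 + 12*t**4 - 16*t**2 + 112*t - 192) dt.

-1079*log(t - 4)/48 + 1293*log(t - 3)/65 - 179*log(t - 2)/64 - 77*log(t + 2)/960 + 193*log(t**2 + 4)/832 - 69*atan(t/2)/104 + C

Factor the denominator: (t - 4)*(t - 3)*(t - 2)*(t + 2)*(t**2 + 4).
Partial-fraction decomposition: (193*t - 552)/(416*(t**2 + 4)) - 77/(960*(t + 2)) - 179/(64*(t - 2)) + 1293/(65*(t - 3)) - 1079/(48*(t - 4)).
Integrate each term; A/(t−a) gives A·log|t−a|; the (Bt+D)/(t²+p²) term gives a log and an atan.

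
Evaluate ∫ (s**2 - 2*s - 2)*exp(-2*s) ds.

Use integration by parts with u = s**2 - 2*s - 2, dv = exp(-2*s) ds, so v = -exp(-2*s)/2.
Apply parts 2 times (tabular method): alternate signs, differentiate u down to 0, integrate dv up.

(-2*s**2 + 2*s + 5)*exp(-2*s)/4 + C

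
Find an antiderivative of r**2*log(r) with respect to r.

Use integration by parts with u = log(r), dv = r**2 dr.
Then du = 1/r dr and v = r**3/3.

r**3*log(r)/3 - r**3/9 + C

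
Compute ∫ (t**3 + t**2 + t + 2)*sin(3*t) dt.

-t**3*cos(3*t)/3 + t**2*sin(3*t)/3 - t**2*cos(3*t)/3 + 2*t*sin(3*t)/9 - t*cos(3*t)/9 + sin(3*t)/27 - 16*cos(3*t)/27 + C

Use integration by parts with u = t**3 + t**2 + t + 2, dv = sin(3*t) dt, so v = -cos(3*t)/3.
Apply parts 3 times (tabular method): alternate signs, differentiate u down to 0, integrate dv up.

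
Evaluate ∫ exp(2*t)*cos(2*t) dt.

exp(2*t)*sin(2*t)/4 + exp(2*t)*cos(2*t)/4 + C

Let I denote the integral. Integrate by parts with u = cos(2*t), dv = exp(2*t) dt, so v = exp(2*t)/2: I = exp(2*t)*cos(2*t)/2 + ∫ exp(2*t)*sin(2*t) dt.
Apply parts again with u = sin(2*t), dv = exp(2*t) dt: ∫ exp(2*t)*sin(2*t) dt = exp(2*t)*sin(2*t)/2 − I. Substituting back brings back I: I = exp(2*t)*sin(2*t)/2 + exp(2*t)*cos(2*t)/2 − I.
Solving for I: (1 + 1)·I equals the remaining terms, so I = (1/2)·(exp(2*t)*sin(2*t)/2 + exp(2*t)*cos(2*t)/2).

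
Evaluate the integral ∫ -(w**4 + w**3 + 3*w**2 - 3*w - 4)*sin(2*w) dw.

w**4*cos(2*w)/2 - w**3*sin(2*w) + w**3*cos(2*w)/2 - 3*w**2*sin(2*w)/4 - 9*w*cos(2*w)/4 + 9*sin(2*w)/8 - 2*cos(2*w) + C

Use integration by parts with u = w**4 + w**3 + 3*w**2 - 3*w - 4, dv = -sin(2*w) dw, so v = cos(2*w)/2.
Apply parts 4 times (tabular method): alternate signs, differentiate u down to 0, integrate dv up.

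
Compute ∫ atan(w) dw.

Use integration by parts with u = arctan(w), dv = dw.
Then du = 1/(w**2 + 1) dw.

w*atan(w) - log(w**2 + 1)/2 + C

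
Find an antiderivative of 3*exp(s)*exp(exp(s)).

3*exp(exp(s)) + C

Let u = exp(s), so du = (exp(s)) ds.
Rewriting, the integral becomes 3·∫ e^u du = 3·e^u.
Substituting back, u = exp(s).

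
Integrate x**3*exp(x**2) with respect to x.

Let u = x², du = 2x dx; rewrite as (1/2)∫ u^1·exp(1u) du.
Now integrate by parts 1 time.

(x**2 - 1)*exp(x**2)/2 + C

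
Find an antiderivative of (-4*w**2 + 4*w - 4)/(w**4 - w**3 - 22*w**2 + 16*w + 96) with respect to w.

Factor the denominator: (w - 4)*(w - 3)*(w + 2)*(w + 4).
Partial-fraction decomposition: 3/(4*(w + 4)) - 7/(15*(w + 2)) + 4/(5*(w - 3)) - 13/(12*(w - 4)).
Integrate each term: A/(w−a) contributes A·log|w−a|.

-13*log(w - 4)/12 + 4*log(w - 3)/5 - 7*log(w + 2)/15 + 3*log(w + 4)/4 + C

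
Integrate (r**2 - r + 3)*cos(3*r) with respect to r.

Use integration by parts with u = r**2 - r + 3, dv = cos(3*r) dr, so v = sin(3*r)/3.
Apply parts 2 times (tabular method): alternate signs, differentiate u down to 0, integrate dv up.

r**2*sin(3*r)/3 - r*sin(3*r)/3 + 2*r*cos(3*r)/9 + 25*sin(3*r)/27 - cos(3*r)/9 + C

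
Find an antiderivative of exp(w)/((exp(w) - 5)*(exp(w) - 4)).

Let u = e^w, du = e^w dw.
The integral becomes ∫ du/((u-5)(u-4)); decompose into partial fractions.

log(exp(w) - 5) - log(exp(w) - 4) + C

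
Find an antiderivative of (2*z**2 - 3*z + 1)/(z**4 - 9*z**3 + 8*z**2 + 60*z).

log(z)/60 + 55*log(z - 6)/48 - 36*log(z - 5)/35 - 15*log(z + 2)/112 + C

Factor the denominator: z*(z - 6)*(z - 5)*(z + 2).
Partial-fraction decomposition: -15/(112*(z + 2)) - 36/(35*(z - 5)) + 55/(48*(z - 6)) + 1/(60*z).
Integrate each term: A/(z−a) contributes A·log|z−a|.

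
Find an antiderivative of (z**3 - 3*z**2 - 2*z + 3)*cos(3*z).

Use integration by parts with u = z**3 - 3*z**2 - 2*z + 3, dv = cos(3*z) dz, so v = sin(3*z)/3.
Apply parts 3 times (tabular method): alternate signs, differentiate u down to 0, integrate dv up.

z**3*sin(3*z)/3 - z**2*sin(3*z) + z**2*cos(3*z)/3 - 8*z*sin(3*z)/9 - 2*z*cos(3*z)/3 + 11*sin(3*z)/9 - 8*cos(3*z)/27 + C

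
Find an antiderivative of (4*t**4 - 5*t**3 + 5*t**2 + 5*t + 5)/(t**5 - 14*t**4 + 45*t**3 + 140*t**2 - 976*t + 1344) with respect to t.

4087*log(t - 7)/198 - 4525*log(t - 4)/576 - 127*log(t - 3)/14 + 1409*log(t + 4)/4928 + 809/(24*t - 96) + C

Factor the denominator: (t - 7)*(t - 4)**2*(t - 3)*(t + 4).
Partial-fraction decomposition: 1409/(4928*(t + 4)) - 127/(14*(t - 3)) - 4525/(576*(t - 4)) - 809/(24*(t - 4)**2) + 4087/(198*(t - 7)).
Integrate each term; A/(t−a) gives A·log|t−a|; A/(t−a)² gives −A/(t−a).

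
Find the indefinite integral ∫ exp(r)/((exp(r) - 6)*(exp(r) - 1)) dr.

log(exp(r) - 6)/5 - log(exp(r) - 1)/5 + C

Let u = e^r, du = e^r dr.
The integral becomes ∫ du/((u-6)(u-1)); decompose into partial fractions.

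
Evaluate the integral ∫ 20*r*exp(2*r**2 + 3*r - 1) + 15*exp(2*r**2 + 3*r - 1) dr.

5*exp(2*r**2 + 3*r - 1) + C

Let u = 2*r**2 + 3*r - 1, so du = (4*r + 3) dr.
Rewriting, the integral becomes 5·∫ e^u du = 5·e^u.
Substituting back, u = 2*r**2 + 3*r - 1.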